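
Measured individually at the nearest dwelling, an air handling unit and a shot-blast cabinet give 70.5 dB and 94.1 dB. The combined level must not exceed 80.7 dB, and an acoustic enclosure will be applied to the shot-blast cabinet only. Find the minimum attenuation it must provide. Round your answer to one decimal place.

13.8 dB

Everything except the shot-blast cabinet sums to 10^(70.5/10) = 1.122e+07 in linear terms, 70.50 dB.
The limit corresponds to 10^(80.7/10) = 1.175e+08; subtracting the fixed part leaves 1.063e+08 for the shot-blast cabinet, i.e. 80.26 dB.
Required insertion loss = 94.1 − 80.26 = 13.84 dB.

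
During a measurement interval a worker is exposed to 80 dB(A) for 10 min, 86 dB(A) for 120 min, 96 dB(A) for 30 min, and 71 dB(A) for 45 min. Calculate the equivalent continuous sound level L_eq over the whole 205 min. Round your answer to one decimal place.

The energy average is taken in the linear domain: L_eq = 10·log₁₀[(Σ tᵢ·10^(Lᵢ/10))/T], T = 205 min.
Σ tᵢ·10^(Lᵢ/10) = 10·10^(80/10) + 120·10^(86/10) + 30·10^(96/10) + 45·10^(71/10) = 1.688e+11.
L_eq = 10·log₁₀(1.688e+11/205) = 89.16 dB(A).

89.2 dB(A)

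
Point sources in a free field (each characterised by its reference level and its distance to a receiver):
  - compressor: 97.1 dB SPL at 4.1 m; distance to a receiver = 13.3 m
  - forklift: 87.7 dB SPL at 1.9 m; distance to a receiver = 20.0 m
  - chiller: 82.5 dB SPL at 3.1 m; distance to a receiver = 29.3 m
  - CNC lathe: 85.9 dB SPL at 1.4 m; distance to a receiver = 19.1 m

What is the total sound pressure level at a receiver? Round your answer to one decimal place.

First find each source's level at the receiver (point-source: −20·log₁₀(r/r_ref)), then combine on an intensity basis.
compressor: 97.1 − 20·log₁₀(13.3/4.1) = 97.1 − 10.22 = 86.88 dB SPL.
forklift: 87.7 − 20·log₁₀(20.0/1.9) = 87.7 − 20.45 = 67.25 dB SPL.
chiller: 82.5 − 20·log₁₀(29.3/3.1) = 82.5 − 19.51 = 62.99 dB SPL.
CNC lathe: 85.9 − 20·log₁₀(19.1/1.4) = 85.9 − 22.70 = 63.20 dB SPL.
Σ 10^(L/10) = 4.968e+08 → L_total = 10·log₁₀(4.968e+08) = 86.96 dB SPL.

87.0 dB SPL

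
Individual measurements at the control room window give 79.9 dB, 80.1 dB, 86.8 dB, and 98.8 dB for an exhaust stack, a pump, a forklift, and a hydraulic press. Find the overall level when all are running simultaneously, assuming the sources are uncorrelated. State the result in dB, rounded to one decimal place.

For uncorrelated sources the intensities add, so convert each level to linear form, sum, and take 10·log₁₀ of the total.
Σ 10^(L/10) = 10^(79.9/10) + 10^(80.1/10) + 10^(86.8/10) + 10^(98.8/10) = 8.264e+09.
L_total = 10·log₁₀(8.264e+09) = 99.17 dB.

99.2 dB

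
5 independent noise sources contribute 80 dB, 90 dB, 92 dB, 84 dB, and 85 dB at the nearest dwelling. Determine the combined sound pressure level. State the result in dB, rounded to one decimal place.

95.1 dB

Incoherent sources combine by intensity addition: L_total = 10·log₁₀(Σ 10^(L_i/10)).
Σ 10^(L/10) = 10^(80/10) + 10^(90/10) + 10^(92/10) + 10^(84/10) + 10^(85/10) = 3.252e+09.
L_total = 10·log₁₀(3.252e+09) = 95.12 dB.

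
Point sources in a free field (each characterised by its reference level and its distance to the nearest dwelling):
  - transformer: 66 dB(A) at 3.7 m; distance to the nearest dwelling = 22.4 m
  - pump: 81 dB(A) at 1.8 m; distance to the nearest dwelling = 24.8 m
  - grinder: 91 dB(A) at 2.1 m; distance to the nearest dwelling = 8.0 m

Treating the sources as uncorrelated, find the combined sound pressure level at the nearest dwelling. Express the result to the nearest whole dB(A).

First find each source's level at the receiver (point-source: −20·log₁₀(r/r_ref)), then combine on an intensity basis.
transformer: 66 − 20·log₁₀(22.4/3.7) = 66 − 15.64 = 50.36 dB(A).
pump: 81 − 20·log₁₀(24.8/1.8) = 81 − 22.78 = 58.22 dB(A).
grinder: 91 − 20·log₁₀(8.0/2.1) = 91 − 11.62 = 79.38 dB(A).
Σ 10^(L/10) = 8.752e+07 → L_total = 10·log₁₀(8.752e+07) = 79.42 dB(A).

79 dB(A)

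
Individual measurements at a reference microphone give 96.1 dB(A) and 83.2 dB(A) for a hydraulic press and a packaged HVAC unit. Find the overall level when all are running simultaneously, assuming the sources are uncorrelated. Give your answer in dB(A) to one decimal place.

Incoherent sources combine by intensity addition: L_total = 10·log₁₀(Σ 10^(L_i/10)).
Σ 10^(L/10) = 10^(96.1/10) + 10^(83.2/10) = 4.283e+09.
L_total = 10·log₁₀(4.283e+09) = 96.32 dB(A).

96.3 dB(A)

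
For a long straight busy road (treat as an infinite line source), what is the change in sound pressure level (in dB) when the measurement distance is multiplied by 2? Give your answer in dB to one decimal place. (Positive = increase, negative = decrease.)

-3.0 dB

Line-source spreading: ΔL = −10·log₁₀(r₂/r₁).
ΔL = −10·log₁₀(2) = -3.01 dB.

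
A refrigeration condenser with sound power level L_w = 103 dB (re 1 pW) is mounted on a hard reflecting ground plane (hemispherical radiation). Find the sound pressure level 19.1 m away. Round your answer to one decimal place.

69.4 dB

The power spreads over a hemisphere of area 2π·r², so L_p = L_w − 10·log₁₀(2π·r²).
2π·r² = 2292 m², 10·log₁₀ of that is 33.602 dB.
L_p = 103 − 33.602 = 69.40 dB.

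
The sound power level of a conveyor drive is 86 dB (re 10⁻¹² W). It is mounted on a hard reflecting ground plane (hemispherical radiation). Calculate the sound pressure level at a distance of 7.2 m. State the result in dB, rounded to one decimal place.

60.9 dB

L_p = L_w − 10·log₁₀(2π·r²) with r = 7.2 m.
2π·r² = 325.7 m², 10·log₁₀ of that is 25.128 dB.
L_p = 86 − 25.128 = 60.87 dB.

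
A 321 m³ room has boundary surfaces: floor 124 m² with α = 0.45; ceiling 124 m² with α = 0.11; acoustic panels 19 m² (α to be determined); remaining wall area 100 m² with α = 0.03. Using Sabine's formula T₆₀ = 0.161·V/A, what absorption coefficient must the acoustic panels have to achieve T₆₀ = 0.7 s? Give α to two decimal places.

From T₆₀ = 0.161·V/A, the target T₆₀ = 0.7 s needs A = 0.161·321/0.7 = 73.83 m².
Absorption from the other surfaces = 124·0.45 + 124·0.11 + 100·0.03 = 72.44 m², so the acoustic panels must supply 1.39 m² over 19 m².
α = 1.39/19 = 0.073.

0.07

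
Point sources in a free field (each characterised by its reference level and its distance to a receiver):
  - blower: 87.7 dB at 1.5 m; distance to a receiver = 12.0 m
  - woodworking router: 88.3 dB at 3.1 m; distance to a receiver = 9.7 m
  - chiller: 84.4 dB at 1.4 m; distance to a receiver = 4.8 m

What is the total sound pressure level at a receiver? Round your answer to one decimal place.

80.1 dB

Apply inverse-square spreading to bring every level to the receiver, then sum 10^(L/10).
blower: 87.7 − 20·log₁₀(12.0/1.5) = 87.7 − 18.06 = 69.64 dB.
woodworking router: 88.3 − 20·log₁₀(9.7/3.1) = 88.3 − 9.91 = 78.39 dB.
chiller: 84.4 − 20·log₁₀(4.8/1.4) = 84.4 − 10.70 = 73.70 dB.
Σ 10^(L/10) = 1.017e+08 → L_total = 10·log₁₀(1.017e+08) = 80.07 dB.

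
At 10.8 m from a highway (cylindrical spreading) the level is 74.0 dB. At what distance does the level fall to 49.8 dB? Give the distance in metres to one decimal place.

For a line source L₁ − L₂ = 10·log₁₀(r₂/r₁), so r₂ = r₁·10^((L₁−L₂)/10).
r₂ = 10.8·10^((74.0−49.8)/10) = 10.8·10^(24.2/10) = 2840.69 m.

2840.7 m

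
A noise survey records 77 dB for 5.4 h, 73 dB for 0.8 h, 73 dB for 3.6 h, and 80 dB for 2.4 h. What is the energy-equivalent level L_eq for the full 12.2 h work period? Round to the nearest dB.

77 dB

Weight each interval's intensity by its duration and average over T = 12.2 h:
Σ tᵢ·10^(Lᵢ/10) = 5.4·10^(77/10) + 0.8·10^(73/10) + 3.6·10^(73/10) + 2.4·10^(80/10) = 5.984e+08.
L_eq = 10·log₁₀(5.984e+08/12.2) = 76.91 dB.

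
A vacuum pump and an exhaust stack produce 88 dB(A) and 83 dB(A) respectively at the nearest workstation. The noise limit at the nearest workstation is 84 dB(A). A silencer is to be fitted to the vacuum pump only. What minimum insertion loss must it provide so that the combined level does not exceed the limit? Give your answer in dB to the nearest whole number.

The untreated sources together contribute 10^(83/10) = 1.995e+08, i.e. 83.00 dB(A).
To meet 84 dB(A) overall, the treated vacuum pump may contribute at most 10^(84/10) − 1.995e+08 = 5.166e+07, i.e. 77.13 dB(A).
Required insertion loss = 88 − 77.13 = 10.87 dB.

11 dB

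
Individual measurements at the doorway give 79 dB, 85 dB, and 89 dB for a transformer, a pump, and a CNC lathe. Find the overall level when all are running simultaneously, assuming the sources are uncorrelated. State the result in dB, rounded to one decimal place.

Incoherent sources combine by intensity addition: L_total = 10·log₁₀(Σ 10^(L_i/10)).
Σ 10^(L/10) = 10^(79/10) + 10^(85/10) + 10^(89/10) = 1.190e+09.
L_total = 10·log₁₀(1.190e+09) = 90.76 dB.

90.8 dB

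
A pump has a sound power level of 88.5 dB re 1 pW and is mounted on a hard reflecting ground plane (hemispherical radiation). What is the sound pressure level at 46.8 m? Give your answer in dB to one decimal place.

47.1 dB

L_p = L_w − 10·log₁₀(2π·r²) with r = 46.8 m.
2π·r² = 1.376e+04 m², 10·log₁₀ of that is 41.387 dB.
L_p = 88.5 − 41.387 = 47.11 dB.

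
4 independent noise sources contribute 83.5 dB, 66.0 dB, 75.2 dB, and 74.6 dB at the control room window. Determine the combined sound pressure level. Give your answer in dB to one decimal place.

Incoherent sources combine by intensity addition: L_total = 10·log₁₀(Σ 10^(L_i/10)).
Σ 10^(L/10) = 10^(83.5/10) + 10^(66.0/10) + 10^(75.2/10) + 10^(74.6/10) = 2.898e+08.
L_total = 10·log₁₀(2.898e+08) = 84.62 dB.

84.6 dB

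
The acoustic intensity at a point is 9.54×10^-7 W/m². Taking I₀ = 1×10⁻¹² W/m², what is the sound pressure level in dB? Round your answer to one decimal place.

Dividing by I₀ shifts the exponent by 12: I/I₀ = 9.54×10^5.
L = 10·(0.9795 + 5) = 59.80 dB.

59.8 dB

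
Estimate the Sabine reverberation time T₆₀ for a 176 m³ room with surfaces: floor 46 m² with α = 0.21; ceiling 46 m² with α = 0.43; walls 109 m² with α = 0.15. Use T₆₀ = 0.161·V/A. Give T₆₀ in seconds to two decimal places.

0.62 s

A = Σ Sᵢαᵢ = 46·0.21 + 46·0.43 + 109·0.15 = 45.79 m².
T₆₀ = 0.161 × 176 / 45.79 = 0.619 s.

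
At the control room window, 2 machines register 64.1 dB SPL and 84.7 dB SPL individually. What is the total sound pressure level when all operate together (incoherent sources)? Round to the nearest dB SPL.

85 dB SPL

For uncorrelated sources the intensities add, so convert each level to linear form, sum, and take 10·log₁₀ of the total.
Σ 10^(L/10) = 10^(64.1/10) + 10^(84.7/10) = 2.977e+08.
L_total = 10·log₁₀(2.977e+08) = 84.74 dB SPL.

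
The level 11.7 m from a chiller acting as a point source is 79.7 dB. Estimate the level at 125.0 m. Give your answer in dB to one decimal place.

Point-source attenuation: ΔL = 20·log₁₀(r₂/r₁) = 20·log₁₀(125.0/11.7) = 20.574 dB.
L₂ = 79.7 − 20·log₁₀(125.0/11.7) = 79.7 − 20.574 = 59.13 dB.

59.1 dB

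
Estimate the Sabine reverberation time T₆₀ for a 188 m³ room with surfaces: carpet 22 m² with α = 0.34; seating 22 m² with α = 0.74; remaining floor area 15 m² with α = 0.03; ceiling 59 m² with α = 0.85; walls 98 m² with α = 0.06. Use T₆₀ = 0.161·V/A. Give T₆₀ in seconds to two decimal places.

0.38 s

Summing Sᵢαᵢ: 22·0.34 + 22·0.74 + 15·0.03 + 59·0.85 + 98·0.06 = 80.24 m².
T₆₀ = 0.161·V/A = 0.161·188/80.24 = 0.377 s.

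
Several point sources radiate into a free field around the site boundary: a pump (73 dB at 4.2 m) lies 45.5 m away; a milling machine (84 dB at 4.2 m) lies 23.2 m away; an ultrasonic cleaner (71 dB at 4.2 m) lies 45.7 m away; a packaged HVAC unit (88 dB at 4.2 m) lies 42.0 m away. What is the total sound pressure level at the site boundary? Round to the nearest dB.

Propagate each source to the receiver with L = L_ref − 20·log₁₀(r/r_ref), then add intensities.
pump: 73 − 20·log₁₀(45.5/4.2) = 73 − 20.70 = 52.30 dB.
milling machine: 84 − 20·log₁₀(23.2/4.2) = 84 − 14.84 = 69.16 dB.
ultrasonic cleaner: 71 − 20·log₁₀(45.7/4.2) = 71 − 20.73 = 50.27 dB.
packaged HVAC unit: 88 − 20·log₁₀(42.0/4.2) = 88 − 20.00 = 68.00 dB.
Σ 10^(L/10) = 1.482e+07 → L_total = 10·log₁₀(1.482e+07) = 71.71 dB.

72 dB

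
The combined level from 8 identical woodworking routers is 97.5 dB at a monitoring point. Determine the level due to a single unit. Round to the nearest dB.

For N identical incoherent sources L_total = L₁ + 10·log₁₀ N, so L₁ = 97.5 − 10·log₁₀(8) = 97.5 − 9.031.

88 dB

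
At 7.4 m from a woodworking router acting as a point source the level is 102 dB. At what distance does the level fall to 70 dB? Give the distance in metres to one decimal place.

294.6 m

Point-source spreading drops the level by 20·log₁₀(r₂/r₁); inverting, r₂/r₁ = 10^(ΔL/20).
r₂ = 7.4·10^((102−70)/20) = 7.4·10^(32.0/20) = 294.60 m.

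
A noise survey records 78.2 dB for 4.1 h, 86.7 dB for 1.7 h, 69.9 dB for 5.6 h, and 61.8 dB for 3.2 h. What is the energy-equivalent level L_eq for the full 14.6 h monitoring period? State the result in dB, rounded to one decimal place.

Weight each interval's intensity by its duration and average over T = 14.6 h:
Σ tᵢ·10^(Lᵢ/10) = 4.1·10^(78.2/10) + 1.7·10^(86.7/10) + 5.6·10^(69.9/10) + 3.2·10^(61.8/10) = 1.126e+09.
L_eq = 10·log₁₀(1.126e+09/14.6) = 78.87 dB.

78.9 dB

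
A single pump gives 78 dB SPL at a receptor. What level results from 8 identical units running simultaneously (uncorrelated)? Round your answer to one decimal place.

87.0 dB SPL

L_total = L₁ + 10·log₁₀ N for N identical incoherent sources.
L_total = 78 + 10·log₁₀(8) = 78 + 9.031 = 87.03 dB SPL.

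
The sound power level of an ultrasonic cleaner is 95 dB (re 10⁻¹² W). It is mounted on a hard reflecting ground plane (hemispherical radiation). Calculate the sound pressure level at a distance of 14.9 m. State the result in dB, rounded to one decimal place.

63.6 dB

Free-field hemispherical radiation: L_p = L_w − 10·log₁₀(2π·r²), r = 14.9 m.
2π·r² = 1395 m², 10·log₁₀ of that is 31.446 dB.
L_p = 95 − 31.446 = 63.55 dB.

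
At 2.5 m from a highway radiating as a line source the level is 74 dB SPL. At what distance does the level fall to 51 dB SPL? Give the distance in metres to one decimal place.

498.8 m

The 23.0 dB drop corresponds to a distance ratio of 10^(23.0/10) for a line source.
r₂ = 2.5·10^((74−51)/10) = 2.5·10^(23.0/10) = 498.82 m.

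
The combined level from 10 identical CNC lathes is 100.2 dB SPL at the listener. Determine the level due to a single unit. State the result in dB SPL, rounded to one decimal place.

10 equal contributions raise the level by 10·log₁₀ 10 = 10.000 dB, so each unit alone gives 100.2 − 10.000.

90.2 dB SPL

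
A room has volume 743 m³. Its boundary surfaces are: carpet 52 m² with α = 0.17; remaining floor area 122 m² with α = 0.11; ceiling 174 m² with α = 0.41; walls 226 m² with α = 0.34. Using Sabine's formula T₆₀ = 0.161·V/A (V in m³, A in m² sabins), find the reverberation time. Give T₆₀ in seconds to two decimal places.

0.70 s

Total absorption A = 52·0.17 + 122·0.11 + 174·0.41 + 226·0.34 = 170.44 m² sabins.
T₆₀ = 0.161 × 743 / 170.44 = 0.702 s.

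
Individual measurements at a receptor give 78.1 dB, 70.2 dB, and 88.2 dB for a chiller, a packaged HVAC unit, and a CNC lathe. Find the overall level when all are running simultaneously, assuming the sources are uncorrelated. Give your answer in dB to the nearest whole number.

89 dB

For uncorrelated sources the intensities add, so convert each level to linear form, sum, and take 10·log₁₀ of the total.
Σ 10^(L/10) = 10^(78.1/10) + 10^(70.2/10) + 10^(88.2/10) = 7.357e+08.
L_total = 10·log₁₀(7.357e+08) = 88.67 dB.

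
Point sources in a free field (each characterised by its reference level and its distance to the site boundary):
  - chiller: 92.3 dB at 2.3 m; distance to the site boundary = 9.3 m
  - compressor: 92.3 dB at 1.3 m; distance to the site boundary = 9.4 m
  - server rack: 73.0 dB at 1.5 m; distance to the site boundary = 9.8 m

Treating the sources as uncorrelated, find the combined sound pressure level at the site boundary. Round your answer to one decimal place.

First find each source's level at the receiver (point-source: −20·log₁₀(r/r_ref)), then combine on an intensity basis.
chiller: 92.3 − 20·log₁₀(9.3/2.3) = 92.3 − 12.14 = 80.16 dB.
compressor: 92.3 − 20·log₁₀(9.4/1.3) = 92.3 − 17.18 = 75.12 dB.
server rack: 73.0 − 20·log₁₀(9.8/1.5) = 73.0 − 16.30 = 56.70 dB.
Σ 10^(L/10) = 1.368e+08 → L_total = 10·log₁₀(1.368e+08) = 81.36 dB.

81.4 dB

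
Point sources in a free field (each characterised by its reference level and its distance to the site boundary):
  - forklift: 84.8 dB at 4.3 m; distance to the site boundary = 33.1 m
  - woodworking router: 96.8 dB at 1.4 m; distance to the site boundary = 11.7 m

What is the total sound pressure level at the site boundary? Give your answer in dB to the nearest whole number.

79 dB

Apply inverse-square spreading to bring every level to the receiver, then sum 10^(L/10).
forklift: 84.8 − 20·log₁₀(33.1/4.3) = 84.8 − 17.73 = 67.07 dB.
woodworking router: 96.8 − 20·log₁₀(11.7/1.4) = 96.8 − 18.44 = 78.36 dB.
Σ 10^(L/10) = 7.363e+07 → L_total = 10·log₁₀(7.363e+07) = 78.67 dB.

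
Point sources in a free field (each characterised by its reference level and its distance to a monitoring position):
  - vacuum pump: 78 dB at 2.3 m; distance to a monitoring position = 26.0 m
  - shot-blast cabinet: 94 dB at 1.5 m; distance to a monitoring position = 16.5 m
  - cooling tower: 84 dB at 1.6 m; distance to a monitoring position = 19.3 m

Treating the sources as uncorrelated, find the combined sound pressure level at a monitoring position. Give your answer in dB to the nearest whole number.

74 dB

Propagate each source to the receiver with L = L_ref − 20·log₁₀(r/r_ref), then add intensities.
vacuum pump: 78 − 20·log₁₀(26.0/2.3) = 78 − 21.06 = 56.94 dB.
shot-blast cabinet: 94 − 20·log₁₀(16.5/1.5) = 94 − 20.83 = 73.17 dB.
cooling tower: 84 − 20·log₁₀(19.3/1.6) = 84 − 21.63 = 62.37 dB.
Σ 10^(L/10) = 2.298e+07 → L_total = 10·log₁₀(2.298e+07) = 73.61 dB.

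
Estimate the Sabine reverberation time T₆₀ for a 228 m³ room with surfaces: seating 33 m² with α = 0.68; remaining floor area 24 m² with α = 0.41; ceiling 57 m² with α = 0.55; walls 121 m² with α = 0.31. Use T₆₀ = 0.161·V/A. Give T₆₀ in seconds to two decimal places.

0.36 s

Total absorption A = 33·0.68 + 24·0.41 + 57·0.55 + 121·0.31 = 101.14 m² sabins.
T₆₀ = 0.161 × 228 / 101.14 = 0.363 s.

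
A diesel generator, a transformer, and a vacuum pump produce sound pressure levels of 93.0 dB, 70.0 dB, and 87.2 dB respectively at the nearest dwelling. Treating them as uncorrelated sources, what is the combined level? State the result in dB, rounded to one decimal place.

Incoherent sources combine by intensity addition: L_total = 10·log₁₀(Σ 10^(L_i/10)).
Σ 10^(L/10) = 10^(93.0/10) + 10^(70.0/10) + 10^(87.2/10) = 2.530e+09.
L_total = 10·log₁₀(2.530e+09) = 94.03 dB.

94.0 dB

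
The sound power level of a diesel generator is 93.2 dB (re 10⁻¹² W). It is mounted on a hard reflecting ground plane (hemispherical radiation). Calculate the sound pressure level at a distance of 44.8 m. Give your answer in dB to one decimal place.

The power spreads over a hemisphere of area 2π·r², so L_p = L_w − 10·log₁₀(2π·r²).
2π·r² = 1.261e+04 m², 10·log₁₀ of that is 41.007 dB.
L_p = 93.2 − 41.007 = 52.19 dB.

52.2 dB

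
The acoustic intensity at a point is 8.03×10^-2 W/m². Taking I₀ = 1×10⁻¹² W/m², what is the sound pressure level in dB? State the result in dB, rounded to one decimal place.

109.0 dB

L = 10·log₁₀(I/I₀) = 10·log₁₀(8.03×10^-2/10⁻¹²) = 10·log₁₀(8.03×10^10).
L = 10·(0.9047 + 10) = 109.05 dB.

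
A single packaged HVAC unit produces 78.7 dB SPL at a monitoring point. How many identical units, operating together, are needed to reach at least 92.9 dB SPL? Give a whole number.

27

The shortfall is 92.9 − 78.7 = 14.2 dB, and N units add 10·log₁₀ N, so need 10·log₁₀ N ≥ 14.2.
N ≥ 10^(14.2/10) = 26.303, so N = 27.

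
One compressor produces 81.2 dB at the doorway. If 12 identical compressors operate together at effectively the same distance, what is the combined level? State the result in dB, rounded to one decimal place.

N identical incoherent sources raise the level by 10·log₁₀ N.
L_total = 81.2 + 10·log₁₀(12) = 81.2 + 10.792 = 91.99 dB.

92.0 dB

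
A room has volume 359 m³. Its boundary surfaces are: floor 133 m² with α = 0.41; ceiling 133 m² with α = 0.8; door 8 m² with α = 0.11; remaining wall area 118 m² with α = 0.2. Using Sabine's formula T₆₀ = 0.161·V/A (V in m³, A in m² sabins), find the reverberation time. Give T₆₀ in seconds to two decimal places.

0.31 s

Total absorption A = 133·0.41 + 133·0.8 + 8·0.11 + 118·0.2 = 185.41 m² sabins.
T₆₀ = 0.161·V/A = 0.161·359/185.41 = 0.312 s.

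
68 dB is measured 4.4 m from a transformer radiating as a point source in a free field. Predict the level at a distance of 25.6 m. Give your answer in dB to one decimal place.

Spherical spreading from a point source gives a 20·log₁₀(r₂/r₁) drop.
L₂ = 68 − 20·log₁₀(25.6/4.4) = 68 − 15.296 = 52.70 dB.

52.7 dB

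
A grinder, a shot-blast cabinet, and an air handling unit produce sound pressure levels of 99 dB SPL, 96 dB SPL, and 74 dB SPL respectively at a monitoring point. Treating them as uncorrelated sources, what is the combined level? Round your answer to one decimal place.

100.8 dB SPL

Incoherent sources combine by intensity addition: L_total = 10·log₁₀(Σ 10^(L_i/10)).
Σ 10^(L/10) = 10^(99/10) + 10^(96/10) + 10^(74/10) = 1.195e+10.
L_total = 10·log₁₀(1.195e+10) = 100.77 dB SPL.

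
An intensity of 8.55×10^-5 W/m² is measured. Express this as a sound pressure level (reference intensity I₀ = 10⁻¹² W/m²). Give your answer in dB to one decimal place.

79.3 dB

L = 10·log₁₀(I/I₀) = 10·log₁₀(8.55×10^-5/10⁻¹²) = 10·log₁₀(8.55×10^7).
L = 10·(0.9320 + 7) = 79.32 dB.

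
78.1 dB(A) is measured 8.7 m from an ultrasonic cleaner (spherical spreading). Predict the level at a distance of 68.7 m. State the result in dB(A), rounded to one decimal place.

60.2 dB(A)

For a point source, L₂ = L₁ − 20·log₁₀(r₂/r₁).
L₂ = 78.1 − 20·log₁₀(68.7/8.7) = 78.1 − 17.949 = 60.15 dB(A).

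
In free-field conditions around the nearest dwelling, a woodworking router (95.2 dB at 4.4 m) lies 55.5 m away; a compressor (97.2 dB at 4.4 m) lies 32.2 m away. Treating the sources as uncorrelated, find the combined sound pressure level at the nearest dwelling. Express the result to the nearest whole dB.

Apply inverse-square spreading to bring every level to the receiver, then sum 10^(L/10).
woodworking router: 95.2 − 20·log₁₀(55.5/4.4) = 95.2 − 22.02 = 73.18 dB.
compressor: 97.2 − 20·log₁₀(32.2/4.4) = 97.2 − 17.29 = 79.91 dB.
Σ 10^(L/10) = 1.188e+08 → L_total = 10·log₁₀(1.188e+08) = 80.75 dB.

81 dB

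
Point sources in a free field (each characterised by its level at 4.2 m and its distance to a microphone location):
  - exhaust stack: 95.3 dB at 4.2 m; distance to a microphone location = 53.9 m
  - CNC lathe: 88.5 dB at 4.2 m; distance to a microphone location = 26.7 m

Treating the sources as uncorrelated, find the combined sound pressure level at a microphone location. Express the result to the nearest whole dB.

Apply inverse-square spreading to bring every level to the receiver, then sum 10^(L/10).
exhaust stack: 95.3 − 20·log₁₀(53.9/4.2) = 95.3 − 22.17 = 73.13 dB.
CNC lathe: 88.5 − 20·log₁₀(26.7/4.2) = 88.5 − 16.07 = 72.43 dB.
Σ 10^(L/10) = 3.809e+07 → L_total = 10·log₁₀(3.809e+07) = 75.81 dB.

76 dB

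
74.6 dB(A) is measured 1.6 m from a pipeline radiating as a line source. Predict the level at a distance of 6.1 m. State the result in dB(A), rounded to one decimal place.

Line-source attenuation: ΔL = 10·log₁₀(r₂/r₁) = 10·log₁₀(6.1/1.6) = 5.812 dB.
L₂ = 74.6 − 10·log₁₀(6.1/1.6) = 74.6 − 5.812 = 68.79 dB(A).

68.8 dB(A)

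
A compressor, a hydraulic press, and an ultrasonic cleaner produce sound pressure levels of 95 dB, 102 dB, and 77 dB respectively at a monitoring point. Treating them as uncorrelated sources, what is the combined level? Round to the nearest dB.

Incoherent sources combine by intensity addition: L_total = 10·log₁₀(Σ 10^(L_i/10)).
Σ 10^(L/10) = 10^(95/10) + 10^(102/10) + 10^(77/10) = 1.906e+10.
L_total = 10·log₁₀(1.906e+10) = 102.80 dB.

103 dB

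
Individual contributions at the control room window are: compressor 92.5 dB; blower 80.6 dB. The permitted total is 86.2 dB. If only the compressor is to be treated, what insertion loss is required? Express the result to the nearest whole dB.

8 dB

Fixed contribution from the other source: Σ 10^(L/10) = 10^(80.6/10) = 1.148e+08 (80.60 dB).
To meet 86.2 dB overall, the treated compressor may contribute at most 10^(86.2/10) − 1.148e+08 = 3.021e+08, i.e. 84.80 dB.
Required insertion loss = 92.5 − 84.80 = 7.70 dB.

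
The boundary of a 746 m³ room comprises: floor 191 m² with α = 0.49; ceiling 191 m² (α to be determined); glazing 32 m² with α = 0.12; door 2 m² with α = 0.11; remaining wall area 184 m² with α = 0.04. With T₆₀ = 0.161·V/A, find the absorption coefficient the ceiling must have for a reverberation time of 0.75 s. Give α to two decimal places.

Required total absorption A = 0.161·746/0.75 = 160.14 m².
Absorption from the other surfaces = 191·0.49 + 32·0.12 + 2·0.11 + 184·0.04 = 105.01 m², so the ceiling must supply 55.13 m² over 191 m².
α = 55.13/191 = 0.289.

0.29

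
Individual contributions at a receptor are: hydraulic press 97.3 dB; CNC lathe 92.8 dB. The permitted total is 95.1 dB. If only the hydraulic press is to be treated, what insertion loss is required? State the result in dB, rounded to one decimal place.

6.1 dB

The untreated sources together contribute 10^(92.8/10) = 1.905e+09, i.e. 92.80 dB.
To meet 95.1 dB overall, the treated hydraulic press may contribute at most 10^(95.1/10) − 1.905e+09 = 1.330e+09, i.e. 91.24 dB.
Required insertion loss = 97.3 − 91.24 = 6.06 dB.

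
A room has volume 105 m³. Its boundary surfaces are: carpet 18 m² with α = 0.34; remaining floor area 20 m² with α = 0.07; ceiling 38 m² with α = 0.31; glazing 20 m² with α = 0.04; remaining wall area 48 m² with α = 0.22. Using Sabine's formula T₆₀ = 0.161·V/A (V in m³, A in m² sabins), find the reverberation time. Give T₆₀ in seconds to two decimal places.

A = Σ Sᵢαᵢ = 18·0.34 + 20·0.07 + 38·0.31 + 20·0.04 + 48·0.22 = 30.66 m².
T₆₀ = 0.161 × 105 / 30.66 = 0.551 s.

0.55 s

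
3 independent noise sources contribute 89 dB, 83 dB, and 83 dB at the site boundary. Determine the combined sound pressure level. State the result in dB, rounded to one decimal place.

90.8 dB

Incoherent sources combine by intensity addition: L_total = 10·log₁₀(Σ 10^(L_i/10)).
Σ 10^(L/10) = 10^(89/10) + 10^(83/10) + 10^(83/10) = 1.193e+09.
L_total = 10·log₁₀(1.193e+09) = 90.77 dB.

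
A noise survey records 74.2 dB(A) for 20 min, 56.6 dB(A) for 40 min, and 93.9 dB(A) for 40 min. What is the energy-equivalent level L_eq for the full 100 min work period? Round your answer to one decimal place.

89.9 dB(A)

L_eq = 10·log₁₀[(1/T)·Σ tᵢ·10^(Lᵢ/10)] with T = 100 min.
Σ tᵢ·10^(Lᵢ/10) = 20·10^(74.2/10) + 40·10^(56.6/10) + 40·10^(93.9/10) = 9.873e+10.
L_eq = 10·log₁₀(9.873e+10/100) = 89.94 dB(A).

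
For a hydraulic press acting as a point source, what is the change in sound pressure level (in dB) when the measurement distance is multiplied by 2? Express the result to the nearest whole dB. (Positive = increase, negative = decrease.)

-6 dB

A point source loses 6 dB per doubling of distance; generally ΔL = −20·log₁₀(r₂/r₁).
ΔL = −20·log₁₀(2) = -6.02 dB.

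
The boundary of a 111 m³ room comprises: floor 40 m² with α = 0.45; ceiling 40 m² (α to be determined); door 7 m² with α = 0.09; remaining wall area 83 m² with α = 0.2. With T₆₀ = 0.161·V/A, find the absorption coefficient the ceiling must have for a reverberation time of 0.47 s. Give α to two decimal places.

From T₆₀ = 0.161·V/A, the target T₆₀ = 0.47 s needs A = 0.161·111/0.47 = 38.02 m².
Absorption from the other surfaces = 40·0.45 + 7·0.09 + 83·0.2 = 35.23 m², so the ceiling must supply 2.79 m² over 40 m².
α = 2.79/40 = 0.070.

0.07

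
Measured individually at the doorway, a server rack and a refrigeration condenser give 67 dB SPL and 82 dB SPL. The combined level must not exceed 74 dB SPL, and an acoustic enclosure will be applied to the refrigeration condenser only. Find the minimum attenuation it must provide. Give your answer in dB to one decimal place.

Everything except the refrigeration condenser sums to 10^(67/10) = 5.012e+06 in linear terms, 67.00 dB SPL.
To meet 74 dB SPL overall, the treated refrigeration condenser may contribute at most 10^(74/10) − 5.012e+06 = 2.011e+07, i.e. 73.03 dB SPL.
So the refrigeration condenser must be reduced from 82 to 73.03 dB SPL: IL = 8.97 dB.

9.0 dB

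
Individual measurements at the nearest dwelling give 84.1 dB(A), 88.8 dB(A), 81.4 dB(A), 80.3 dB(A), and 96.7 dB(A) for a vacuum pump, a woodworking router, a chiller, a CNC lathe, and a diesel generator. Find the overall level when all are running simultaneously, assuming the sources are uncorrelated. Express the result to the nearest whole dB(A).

98 dB(A)

For uncorrelated sources the intensities add, so convert each level to linear form, sum, and take 10·log₁₀ of the total.
Σ 10^(L/10) = 10^(84.1/10) + 10^(88.8/10) + 10^(81.4/10) + 10^(80.3/10) + 10^(96.7/10) = 5.938e+09.
L_total = 10·log₁₀(5.938e+09) = 97.74 dB(A).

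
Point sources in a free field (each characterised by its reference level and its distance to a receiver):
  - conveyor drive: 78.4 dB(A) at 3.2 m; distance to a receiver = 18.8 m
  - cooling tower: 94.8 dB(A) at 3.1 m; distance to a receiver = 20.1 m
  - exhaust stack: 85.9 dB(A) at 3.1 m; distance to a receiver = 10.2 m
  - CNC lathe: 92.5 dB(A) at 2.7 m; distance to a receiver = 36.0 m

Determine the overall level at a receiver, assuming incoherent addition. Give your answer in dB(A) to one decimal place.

Apply inverse-square spreading to bring every level to the receiver, then sum 10^(L/10).
conveyor drive: 78.4 − 20·log₁₀(18.8/3.2) = 78.4 − 15.38 = 63.02 dB(A).
cooling tower: 94.8 − 20·log₁₀(20.1/3.1) = 94.8 − 16.24 = 78.56 dB(A).
exhaust stack: 85.9 − 20·log₁₀(10.2/3.1) = 85.9 − 10.34 = 75.56 dB(A).
CNC lathe: 92.5 − 20·log₁₀(36.0/2.7) = 92.5 − 22.50 = 70.00 dB(A).
Σ 10^(L/10) = 1.198e+08 → L_total = 10·log₁₀(1.198e+08) = 80.78 dB(A).

80.8 dB(A)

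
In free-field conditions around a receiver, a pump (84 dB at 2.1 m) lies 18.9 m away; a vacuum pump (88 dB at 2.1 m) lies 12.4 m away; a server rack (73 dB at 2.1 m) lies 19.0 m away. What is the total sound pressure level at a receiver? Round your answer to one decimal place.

73.3 dB

First find each source's level at the receiver (point-source: −20·log₁₀(r/r_ref)), then combine on an intensity basis.
pump: 84 − 20·log₁₀(18.9/2.1) = 84 − 19.08 = 64.92 dB.
vacuum pump: 88 − 20·log₁₀(12.4/2.1) = 88 − 15.42 = 72.58 dB.
server rack: 73 − 20·log₁₀(19.0/2.1) = 73 − 19.13 = 53.87 dB.
Σ 10^(L/10) = 2.144e+07 → L_total = 10·log₁₀(2.144e+07) = 73.31 dB.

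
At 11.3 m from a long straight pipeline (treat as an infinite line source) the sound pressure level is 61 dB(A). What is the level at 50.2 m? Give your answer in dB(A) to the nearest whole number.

55 dB(A)

For a line source, L₂ = L₁ − 10·log₁₀(r₂/r₁).
L₂ = 61 − 10·log₁₀(50.2/11.3) = 61 − 6.476 = 54.52 dB(A).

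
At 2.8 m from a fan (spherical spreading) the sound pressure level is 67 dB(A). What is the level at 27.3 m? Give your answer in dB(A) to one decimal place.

Spherical spreading from a point source gives a 20·log₁₀(r₂/r₁) drop.
L₂ = 67 − 20·log₁₀(27.3/2.8) = 67 − 19.780 = 47.22 dB(A).

47.2 dB(A)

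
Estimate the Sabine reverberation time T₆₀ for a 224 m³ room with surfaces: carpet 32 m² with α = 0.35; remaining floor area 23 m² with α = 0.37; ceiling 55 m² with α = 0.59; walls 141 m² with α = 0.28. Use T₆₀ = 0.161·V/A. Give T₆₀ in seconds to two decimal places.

0.39 s

A = Σ Sᵢαᵢ = 32·0.35 + 23·0.37 + 55·0.59 + 141·0.28 = 91.64 m².
T₆₀ = 0.161·V/A = 0.161·224/91.64 = 0.394 s.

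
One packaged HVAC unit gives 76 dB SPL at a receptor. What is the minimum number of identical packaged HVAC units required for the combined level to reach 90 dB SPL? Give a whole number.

The shortfall is 90 − 76 = 14.0 dB, and N units add 10·log₁₀ N, so need 10·log₁₀ N ≥ 14.0.
N ≥ 10^(14.0/10) = 25.119, so N = 26.

26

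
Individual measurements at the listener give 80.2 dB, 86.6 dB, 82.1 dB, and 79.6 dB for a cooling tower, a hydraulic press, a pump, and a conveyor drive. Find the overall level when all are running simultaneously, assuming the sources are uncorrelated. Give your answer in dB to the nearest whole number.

For uncorrelated sources the intensities add, so convert each level to linear form, sum, and take 10·log₁₀ of the total.
Σ 10^(L/10) = 10^(80.2/10) + 10^(86.6/10) + 10^(82.1/10) + 10^(79.6/10) = 8.152e+08.
L_total = 10·log₁₀(8.152e+08) = 89.11 dB.

89 dB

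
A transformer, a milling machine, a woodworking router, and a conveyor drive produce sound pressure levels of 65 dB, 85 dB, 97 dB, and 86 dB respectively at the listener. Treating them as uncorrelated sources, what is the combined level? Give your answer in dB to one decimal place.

For uncorrelated sources the intensities add, so convert each level to linear form, sum, and take 10·log₁₀ of the total.
Σ 10^(L/10) = 10^(65/10) + 10^(85/10) + 10^(97/10) + 10^(86/10) = 5.729e+09.
L_total = 10·log₁₀(5.729e+09) = 97.58 dB.

97.6 dB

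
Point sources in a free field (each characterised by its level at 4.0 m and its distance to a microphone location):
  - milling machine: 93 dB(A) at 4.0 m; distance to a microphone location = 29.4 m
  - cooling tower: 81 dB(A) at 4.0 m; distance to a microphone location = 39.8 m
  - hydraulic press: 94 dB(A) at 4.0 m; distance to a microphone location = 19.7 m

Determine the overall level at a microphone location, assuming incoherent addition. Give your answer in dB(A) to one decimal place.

Apply inverse-square spreading to bring every level to the receiver, then sum 10^(L/10).
milling machine: 93 − 20·log₁₀(29.4/4.0) = 93 − 17.33 = 75.67 dB(A).
cooling tower: 81 − 20·log₁₀(39.8/4.0) = 81 − 19.96 = 61.04 dB(A).
hydraulic press: 94 − 20·log₁₀(19.7/4.0) = 94 − 13.85 = 80.15 dB(A).
Σ 10^(L/10) = 1.418e+08 → L_total = 10·log₁₀(1.418e+08) = 81.52 dB(A).

81.5 dB(A)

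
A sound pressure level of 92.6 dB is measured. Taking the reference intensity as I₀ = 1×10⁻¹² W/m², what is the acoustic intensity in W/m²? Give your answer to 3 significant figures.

I = I₀·10^(L/10) = 10⁻¹² × 10^(92.6/10) = 10^(-2.740).

0.00182 W/m²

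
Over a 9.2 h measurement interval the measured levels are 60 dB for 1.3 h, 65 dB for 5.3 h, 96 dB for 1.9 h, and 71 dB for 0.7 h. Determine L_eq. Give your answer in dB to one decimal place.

89.2 dB

The energy average is taken in the linear domain: L_eq = 10·log₁₀[(Σ tᵢ·10^(Lᵢ/10))/T], T = 9.2 h.
Σ tᵢ·10^(Lᵢ/10) = 1.3·10^(60/10) + 5.3·10^(65/10) + 1.9·10^(96/10) + 0.7·10^(71/10) = 7.591e+09.
L_eq = 10·log₁₀(7.591e+09/9.2) = 89.17 dB.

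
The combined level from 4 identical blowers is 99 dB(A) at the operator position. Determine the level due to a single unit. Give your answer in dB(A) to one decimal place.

4 equal contributions raise the level by 10·log₁₀ 4 = 6.021 dB, so each unit alone gives 99 − 6.021.

93.0 dB(A)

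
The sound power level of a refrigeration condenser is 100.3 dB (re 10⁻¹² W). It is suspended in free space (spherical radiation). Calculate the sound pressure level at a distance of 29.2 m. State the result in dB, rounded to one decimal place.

Free-field spherical radiation: L_p = L_w − 10·log₁₀(4π·r²), r = 29.2 m.
4π·r² = 1.071e+04 m², 10·log₁₀ of that is 40.300 dB.
L_p = 100.3 − 40.300 = 60.00 dB.

60.0 dB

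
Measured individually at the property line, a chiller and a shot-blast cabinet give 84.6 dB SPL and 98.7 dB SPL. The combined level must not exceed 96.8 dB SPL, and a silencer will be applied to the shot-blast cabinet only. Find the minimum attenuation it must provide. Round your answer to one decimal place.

Fixed contribution from the other source: Σ 10^(L/10) = 10^(84.6/10) = 2.884e+08 (84.60 dB SPL).
To meet 96.8 dB SPL overall, the treated shot-blast cabinet may contribute at most 10^(96.8/10) − 2.884e+08 = 4.498e+09, i.e. 96.53 dB SPL.
So the shot-blast cabinet must be reduced from 98.7 to 96.53 dB SPL: IL = 2.17 dB.

2.2 dB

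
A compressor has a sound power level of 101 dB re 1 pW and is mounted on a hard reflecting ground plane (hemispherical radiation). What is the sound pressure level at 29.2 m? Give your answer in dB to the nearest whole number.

L_p = L_w − 10·log₁₀(2π·r²) with r = 29.2 m.
2π·r² = 5357 m², 10·log₁₀ of that is 37.289 dB.
L_p = 101 − 37.289 = 63.71 dB.

64 dB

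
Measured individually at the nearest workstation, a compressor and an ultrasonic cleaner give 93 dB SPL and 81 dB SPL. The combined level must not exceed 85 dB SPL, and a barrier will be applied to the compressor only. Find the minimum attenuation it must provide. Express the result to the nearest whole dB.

The untreated sources together contribute 10^(81/10) = 1.259e+08, i.e. 81.00 dB SPL.
The limit corresponds to 10^(85/10) = 3.162e+08; subtracting the fixed part leaves 1.903e+08 for the compressor, i.e. 82.80 dB SPL.
So the compressor must be reduced from 93 to 82.80 dB SPL: IL = 10.20 dB.

10 dB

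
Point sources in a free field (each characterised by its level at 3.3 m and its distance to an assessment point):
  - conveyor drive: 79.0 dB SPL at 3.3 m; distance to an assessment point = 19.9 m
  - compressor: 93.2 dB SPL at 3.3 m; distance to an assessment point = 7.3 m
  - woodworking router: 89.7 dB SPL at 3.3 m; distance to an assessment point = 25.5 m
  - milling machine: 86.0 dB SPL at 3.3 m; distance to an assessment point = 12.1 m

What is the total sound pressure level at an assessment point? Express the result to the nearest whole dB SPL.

Propagate each source to the receiver with L = L_ref − 20·log₁₀(r/r_ref), then add intensities.
conveyor drive: 79.0 − 20·log₁₀(19.9/3.3) = 79.0 − 15.61 = 63.39 dB SPL.
compressor: 93.2 − 20·log₁₀(7.3/3.3) = 93.2 − 6.90 = 86.30 dB SPL.
woodworking router: 89.7 − 20·log₁₀(25.5/3.3) = 89.7 − 17.76 = 71.94 dB SPL.
milling machine: 86.0 − 20·log₁₀(12.1/3.3) = 86.0 − 11.29 = 74.71 dB SPL.
Σ 10^(L/10) = 4.744e+08 → L_total = 10·log₁₀(4.744e+08) = 86.76 dB SPL.

87 dB SPL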